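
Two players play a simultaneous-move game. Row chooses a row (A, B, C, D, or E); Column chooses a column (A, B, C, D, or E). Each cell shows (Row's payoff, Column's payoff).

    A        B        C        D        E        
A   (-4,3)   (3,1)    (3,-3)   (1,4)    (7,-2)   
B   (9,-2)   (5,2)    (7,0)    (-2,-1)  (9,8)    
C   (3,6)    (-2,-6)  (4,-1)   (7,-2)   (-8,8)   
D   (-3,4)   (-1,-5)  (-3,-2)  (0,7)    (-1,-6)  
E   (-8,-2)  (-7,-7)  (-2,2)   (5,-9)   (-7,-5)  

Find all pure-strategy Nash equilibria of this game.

Check mutual best responses: a cell is a NE iff neither player can gain by unilaterally deviating.
Row's best responses — vs A: B (payoff 9); vs B: B (payoff 5); vs C: B (payoff 7); vs D: C (payoff 7); vs E: B (payoff 9).
Column's best responses — vs A: D (payoff 4); vs B: E (payoff 8); vs C: E (payoff 8); vs D: D (payoff 7); vs E: C (payoff 2).
The only mutual best response is (B, E); neither player gains by switching there.

(B, E)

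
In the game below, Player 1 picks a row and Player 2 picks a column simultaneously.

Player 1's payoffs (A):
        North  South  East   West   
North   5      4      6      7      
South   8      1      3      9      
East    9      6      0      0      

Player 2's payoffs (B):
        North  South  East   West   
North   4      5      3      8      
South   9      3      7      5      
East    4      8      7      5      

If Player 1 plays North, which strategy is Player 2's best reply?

With Player 1 fixed at North, Player 2's payoffs are: North → 4, South → 5, East → 3, West → 8.
The maximum is 8, achieved by West.

West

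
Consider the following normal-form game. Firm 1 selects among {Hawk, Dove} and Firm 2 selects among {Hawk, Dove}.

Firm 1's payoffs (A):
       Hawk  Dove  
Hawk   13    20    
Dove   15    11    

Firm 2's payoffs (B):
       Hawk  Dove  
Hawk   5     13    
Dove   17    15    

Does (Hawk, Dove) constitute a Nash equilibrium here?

Holding Firm 2 at Dove: Firm 1 gets 20 from Hawk, versus 11 from Dove. No profitable deviation for Firm 1.
Holding Firm 1 at Hawk: Firm 2 gets 13 from Dove, versus 5 from Hawk. No profitable deviation for Firm 2 either.

Yes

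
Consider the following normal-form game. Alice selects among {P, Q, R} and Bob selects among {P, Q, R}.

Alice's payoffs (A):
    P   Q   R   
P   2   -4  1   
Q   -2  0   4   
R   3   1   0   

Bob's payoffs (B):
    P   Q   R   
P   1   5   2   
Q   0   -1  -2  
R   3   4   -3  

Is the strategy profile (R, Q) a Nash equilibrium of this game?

Holding Bob at Q: Alice gets 1 from R, versus -4 from P, 0 from Q. No profitable deviation for Alice.
Holding Alice at R: Bob gets 4 from Q, versus 3 from P, -3 from R. No profitable deviation for Bob either.

Yes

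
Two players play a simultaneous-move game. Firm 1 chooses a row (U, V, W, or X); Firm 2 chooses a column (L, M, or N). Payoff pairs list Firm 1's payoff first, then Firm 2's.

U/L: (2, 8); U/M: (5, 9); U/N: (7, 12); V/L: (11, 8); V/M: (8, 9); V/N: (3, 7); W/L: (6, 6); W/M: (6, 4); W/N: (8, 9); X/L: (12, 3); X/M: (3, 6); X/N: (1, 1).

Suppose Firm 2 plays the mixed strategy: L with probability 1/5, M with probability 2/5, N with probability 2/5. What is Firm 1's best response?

Firm 1's best reply maximizes expected payoff against the mix.
U: (1/5)·2 + (2/5)·5 + (2/5)·7 = 26/5
V: (1/5)·11 + (2/5)·8 + (2/5)·3 = 33/5
W: (1/5)·6 + (2/5)·6 + (2/5)·8 = 34/5
X: (1/5)·12 + (2/5)·3 + (2/5)·1 = 4
Highest expected payoff is 34/5, from W.

W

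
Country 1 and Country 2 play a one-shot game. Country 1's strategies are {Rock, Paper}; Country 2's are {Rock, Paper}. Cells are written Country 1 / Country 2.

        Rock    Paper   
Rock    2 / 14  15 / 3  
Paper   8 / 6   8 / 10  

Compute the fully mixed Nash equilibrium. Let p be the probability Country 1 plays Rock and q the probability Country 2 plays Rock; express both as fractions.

p = 4/15, q = 7/13

In a mixed NE each player is indifferent between their pure strategies, so the opponent's mix sets the indifference.
Country 2 indifferent between Rock and Paper: p·14 + (1−p)·6 = p·3 + (1−p)·10 ⟹ 6 + 8p = 10 + (-7)p ⟹ p = 4/15.
Country 1 indifferent between Rock and Paper: q·2 + (1−q)·15 = q·8 + (1−q)·8 ⟹ 15 + (-13)q = 8 + 0q ⟹ q = 7/13.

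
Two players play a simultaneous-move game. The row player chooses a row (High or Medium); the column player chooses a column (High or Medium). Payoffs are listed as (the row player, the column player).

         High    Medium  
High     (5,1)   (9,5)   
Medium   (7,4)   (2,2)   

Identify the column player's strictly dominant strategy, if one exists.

A strategy is strictly dominant if it gives the column player a strictly higher payoff than every other strategy, against every choice by the opponent.
High is not dominant: against High, Medium gives 5 > 1.
Medium is not dominant: against Medium, High gives 4 > 2.
No single strategy is best against every opponent action.

No strictly dominant strategy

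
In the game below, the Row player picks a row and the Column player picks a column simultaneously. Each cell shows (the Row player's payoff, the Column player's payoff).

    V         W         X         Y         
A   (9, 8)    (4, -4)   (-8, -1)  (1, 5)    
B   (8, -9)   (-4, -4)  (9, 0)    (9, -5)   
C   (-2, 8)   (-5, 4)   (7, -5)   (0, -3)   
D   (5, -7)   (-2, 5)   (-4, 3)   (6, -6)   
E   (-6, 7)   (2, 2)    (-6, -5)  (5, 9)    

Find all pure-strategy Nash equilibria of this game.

Check mutual best responses: a cell is a NE iff neither player can gain by unilaterally deviating.
The Row player's best responses — vs V: A (payoff 9); vs W: A (payoff 4); vs X: B (payoff 9); vs Y: B (payoff 9).
The Column player's best responses — vs A: V (payoff 8); vs B: X (payoff 0); vs C: V (payoff 8); vs D: W (payoff 5); vs E: Y (payoff 9).
Mutual best responses occur at (A, V) and (B, X); at each, neither player gains by switching.

(A, V) and (B, X)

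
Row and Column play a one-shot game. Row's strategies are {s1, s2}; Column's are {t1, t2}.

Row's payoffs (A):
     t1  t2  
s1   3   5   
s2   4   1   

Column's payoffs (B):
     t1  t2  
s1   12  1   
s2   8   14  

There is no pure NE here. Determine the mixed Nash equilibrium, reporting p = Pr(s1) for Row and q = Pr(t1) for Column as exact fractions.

p = 6/17, q = 4/5

Each player's mixing probability is pinned down by making the *other* player indifferent.
Column indifferent between t1 and t2: p·12 + (1−p)·8 = p·1 + (1−p)·14 ⟹ 8 + 4p = 14 + (-13)p ⟹ p = 6/17.
Row indifferent between s1 and s2: q·3 + (1−q)·5 = q·4 + (1−q)·1 ⟹ 5 + (-2)q = 1 + 3q ⟹ q = 4/5.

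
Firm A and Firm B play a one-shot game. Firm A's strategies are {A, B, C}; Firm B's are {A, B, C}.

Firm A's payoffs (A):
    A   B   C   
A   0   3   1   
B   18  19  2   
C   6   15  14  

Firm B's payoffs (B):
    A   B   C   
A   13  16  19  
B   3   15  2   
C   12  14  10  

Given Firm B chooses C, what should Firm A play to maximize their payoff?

C

With Firm B fixed at C, Firm A's payoffs are: A → 1, B → 2, C → 14.
The maximum is 14, achieved by C.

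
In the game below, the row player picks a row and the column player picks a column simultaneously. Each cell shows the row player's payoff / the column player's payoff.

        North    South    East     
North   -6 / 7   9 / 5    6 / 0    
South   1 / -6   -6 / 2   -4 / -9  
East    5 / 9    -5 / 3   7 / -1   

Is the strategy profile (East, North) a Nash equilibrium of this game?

Holding the column player at North: the row player gets 5 from East, versus -6 from North, 1 from South. No profitable deviation for the row player.
Holding the row player at East: the column player gets 9 from North, versus 3 from South, -1 from East. No profitable deviation for the column player either.

Yes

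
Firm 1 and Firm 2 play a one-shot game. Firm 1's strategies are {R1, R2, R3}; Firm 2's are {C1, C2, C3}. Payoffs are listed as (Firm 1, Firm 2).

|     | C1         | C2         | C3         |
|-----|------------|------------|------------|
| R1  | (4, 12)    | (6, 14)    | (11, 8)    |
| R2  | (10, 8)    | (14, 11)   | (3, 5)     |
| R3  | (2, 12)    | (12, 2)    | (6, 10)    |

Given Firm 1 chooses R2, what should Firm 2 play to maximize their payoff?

C2

With Firm 1 fixed at R2, Firm 2's payoffs are: C1 → 8, C2 → 11, C3 → 5.
The maximum is 11, achieved by C2.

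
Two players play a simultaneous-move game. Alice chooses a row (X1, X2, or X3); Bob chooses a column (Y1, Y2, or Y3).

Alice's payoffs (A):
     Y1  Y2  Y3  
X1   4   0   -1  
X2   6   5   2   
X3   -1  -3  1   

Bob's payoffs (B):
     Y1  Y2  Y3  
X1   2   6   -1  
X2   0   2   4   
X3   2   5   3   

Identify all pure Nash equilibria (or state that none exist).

(X2, Y3)

Find each player's best response to every opponent strategy; NE are the intersections.
Alice's best responses — vs Y1: X2 (payoff 6); vs Y2: X2 (payoff 5); vs Y3: X2 (payoff 2).
Bob's best responses — vs X1: Y2 (payoff 6); vs X2: Y3 (payoff 4); vs X3: Y2 (payoff 5).
The only mutual best response is (X2, Y3); neither player gains by switching there.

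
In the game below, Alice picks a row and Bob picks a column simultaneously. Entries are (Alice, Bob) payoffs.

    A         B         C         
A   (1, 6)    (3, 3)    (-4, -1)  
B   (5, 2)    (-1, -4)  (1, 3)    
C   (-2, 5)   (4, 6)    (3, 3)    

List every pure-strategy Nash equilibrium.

(C, B)

A profile is a Nash equilibrium when each player is best-responding to the other.
Alice's best responses — vs A: B (payoff 5); vs B: C (payoff 4); vs C: C (payoff 3).
Bob's best responses — vs A: A (payoff 6); vs B: C (payoff 3); vs C: B (payoff 6).
The only mutual best response is (C, B); neither player gains by switching there.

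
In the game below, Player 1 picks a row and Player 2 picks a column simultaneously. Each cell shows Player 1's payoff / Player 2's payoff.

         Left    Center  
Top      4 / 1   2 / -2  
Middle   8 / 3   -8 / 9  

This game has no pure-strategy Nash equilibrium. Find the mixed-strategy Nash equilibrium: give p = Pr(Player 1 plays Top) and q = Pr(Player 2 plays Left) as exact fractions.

In a mixed NE each player is indifferent between their pure strategies, so the opponent's mix sets the indifference.
Player 2 indifferent between Left and Center: p·1 + (1−p)·3 = p·(-2) + (1−p)·9 ⟹ 3 + (-2)p = 9 + (-11)p ⟹ p = 2/3.
Player 1 indifferent between Top and Middle: q·4 + (1−q)·2 = q·8 + (1−q)·(-8) ⟹ 2 + 2q = (-8) + 16q ⟹ q = 5/7.

p = 2/3, q = 5/7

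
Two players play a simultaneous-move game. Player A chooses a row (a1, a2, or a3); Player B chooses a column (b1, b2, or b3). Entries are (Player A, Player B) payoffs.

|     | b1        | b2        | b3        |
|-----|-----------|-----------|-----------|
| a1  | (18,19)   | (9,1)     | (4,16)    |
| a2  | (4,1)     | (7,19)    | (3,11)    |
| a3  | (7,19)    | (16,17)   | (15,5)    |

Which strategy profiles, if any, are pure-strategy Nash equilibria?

A profile is a Nash equilibrium when each player is best-responding to the other.
Player A's best responses — vs b1: a1 (payoff 18); vs b2: a3 (payoff 16); vs b3: a3 (payoff 15).
Player B's best responses — vs a1: b1 (payoff 19); vs a2: b2 (payoff 19); vs a3: b1 (payoff 19).
The only mutual best response is (a1, b1); neither player gains by switching there.

(a1, b1)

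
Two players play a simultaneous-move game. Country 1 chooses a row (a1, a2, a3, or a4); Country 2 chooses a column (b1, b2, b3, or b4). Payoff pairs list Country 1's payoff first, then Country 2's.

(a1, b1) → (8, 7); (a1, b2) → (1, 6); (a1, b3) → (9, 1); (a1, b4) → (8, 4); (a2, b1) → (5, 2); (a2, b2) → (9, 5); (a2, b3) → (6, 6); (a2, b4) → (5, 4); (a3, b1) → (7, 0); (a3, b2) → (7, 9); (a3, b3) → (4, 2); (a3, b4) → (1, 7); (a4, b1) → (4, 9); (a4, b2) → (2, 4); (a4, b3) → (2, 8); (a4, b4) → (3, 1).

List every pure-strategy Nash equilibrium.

Find each player's best response to every opponent strategy; NE are the intersections.
Country 1's best responses — vs b1: a1 (payoff 8); vs b2: a2 (payoff 9); vs b3: a1 (payoff 9); vs b4: a1 (payoff 8).
Country 2's best responses — vs a1: b1 (payoff 7); vs a2: b3 (payoff 6); vs a3: b2 (payoff 9); vs a4: b1 (payoff 9).
The only mutual best response is (a1, b1); neither player gains by switching there.

(a1, b1)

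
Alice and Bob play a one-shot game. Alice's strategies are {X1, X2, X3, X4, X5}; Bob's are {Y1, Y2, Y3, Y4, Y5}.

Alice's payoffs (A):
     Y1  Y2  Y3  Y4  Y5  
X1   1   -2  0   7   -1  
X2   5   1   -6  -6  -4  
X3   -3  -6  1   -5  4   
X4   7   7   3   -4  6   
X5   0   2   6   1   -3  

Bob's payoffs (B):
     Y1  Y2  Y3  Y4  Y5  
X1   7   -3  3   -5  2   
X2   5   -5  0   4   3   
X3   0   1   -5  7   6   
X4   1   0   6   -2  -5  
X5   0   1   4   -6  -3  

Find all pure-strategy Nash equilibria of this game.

(X5, Y3)

Find each player's best response to every opponent strategy; NE are the intersections.
Alice's best responses — vs Y1: X4 (payoff 7); vs Y2: X4 (payoff 7); vs Y3: X5 (payoff 6); vs Y4: X1 (payoff 7); vs Y5: X4 (payoff 6).
Bob's best responses — vs X1: Y1 (payoff 7); vs X2: Y1 (payoff 5); vs X3: Y4 (payoff 7); vs X4: Y3 (payoff 6); vs X5: Y3 (payoff 4).
The only mutual best response is (X5, Y3); neither player gains by switching there.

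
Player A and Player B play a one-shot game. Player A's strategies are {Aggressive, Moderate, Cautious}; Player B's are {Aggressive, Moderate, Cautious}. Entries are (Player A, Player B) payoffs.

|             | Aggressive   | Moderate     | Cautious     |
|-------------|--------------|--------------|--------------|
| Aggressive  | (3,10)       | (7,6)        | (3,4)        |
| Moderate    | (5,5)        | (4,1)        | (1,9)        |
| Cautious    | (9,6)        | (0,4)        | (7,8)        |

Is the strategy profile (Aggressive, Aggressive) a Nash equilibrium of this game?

No

Holding Player B at Aggressive: Player A gets 3 from Aggressive but could get 9 by switching to Cautious. Player A has a profitable deviation.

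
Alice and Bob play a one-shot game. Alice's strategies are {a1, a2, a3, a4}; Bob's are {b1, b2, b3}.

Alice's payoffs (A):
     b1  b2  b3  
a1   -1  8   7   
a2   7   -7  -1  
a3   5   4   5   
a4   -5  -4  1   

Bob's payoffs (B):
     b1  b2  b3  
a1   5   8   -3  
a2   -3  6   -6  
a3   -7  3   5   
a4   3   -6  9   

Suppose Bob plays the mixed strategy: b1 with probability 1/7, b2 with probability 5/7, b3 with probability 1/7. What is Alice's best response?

a1

Alice's best reply maximizes expected payoff against the mix.
a1: (1/7)·(-1) + (5/7)·8 + (1/7)·7 = 46/7
a2: (1/7)·7 + (5/7)·(-7) + (1/7)·(-1) = -29/7
a3: (1/7)·5 + (5/7)·4 + (1/7)·5 = 30/7
a4: (1/7)·(-5) + (5/7)·(-4) + (1/7)·1 = -24/7
Highest expected payoff is 46/7, from a1.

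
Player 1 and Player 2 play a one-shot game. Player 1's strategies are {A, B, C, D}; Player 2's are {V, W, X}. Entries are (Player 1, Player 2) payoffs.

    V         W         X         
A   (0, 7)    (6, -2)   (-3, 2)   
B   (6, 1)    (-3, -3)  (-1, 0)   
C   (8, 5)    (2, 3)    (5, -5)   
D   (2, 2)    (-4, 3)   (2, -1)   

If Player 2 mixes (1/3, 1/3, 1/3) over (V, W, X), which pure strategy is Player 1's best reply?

C

Compute Player 1's expected payoff from each pure strategy against the given mix.
A: (1/3)·0 + (1/3)·6 + (1/3)·(-3) = 1
B: (1/3)·6 + (1/3)·(-3) + (1/3)·(-1) = 2/3
C: (1/3)·8 + (1/3)·2 + (1/3)·5 = 5
D: (1/3)·2 + (1/3)·(-4) + (1/3)·2 = 0
Highest expected payoff is 5, from C.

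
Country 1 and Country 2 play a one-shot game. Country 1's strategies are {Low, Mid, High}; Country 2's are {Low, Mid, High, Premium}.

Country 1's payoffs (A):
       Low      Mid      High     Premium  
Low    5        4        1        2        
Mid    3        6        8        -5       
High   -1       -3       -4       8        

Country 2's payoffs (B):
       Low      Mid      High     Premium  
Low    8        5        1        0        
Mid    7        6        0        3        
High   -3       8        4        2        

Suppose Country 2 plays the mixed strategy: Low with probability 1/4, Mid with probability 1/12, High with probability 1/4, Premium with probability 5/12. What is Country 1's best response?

Low

Compute Country 1's expected payoff from each pure strategy against the given mix.
Low: (1/4)·5 + (1/12)·4 + (1/4)·1 + (5/12)·2 = 8/3
Mid: (1/4)·3 + (1/12)·6 + (1/4)·8 + (5/12)·(-5) = 7/6
High: (1/4)·(-1) + (1/12)·(-3) + (1/4)·(-4) + (5/12)·8 = 11/6
Highest expected payoff is 8/3, from Low.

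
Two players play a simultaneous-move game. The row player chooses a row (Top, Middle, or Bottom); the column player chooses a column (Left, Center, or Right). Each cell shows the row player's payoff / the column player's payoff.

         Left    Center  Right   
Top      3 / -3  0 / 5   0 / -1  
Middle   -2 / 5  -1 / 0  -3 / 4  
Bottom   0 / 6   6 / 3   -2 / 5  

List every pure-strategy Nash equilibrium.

Find each player's best response to every opponent strategy; NE are the intersections.
The row player's best responses — vs Left: Top (payoff 3); vs Center: Bottom (payoff 6); vs Right: Top (payoff 0).
The column player's best responses — vs Top: Center (payoff 5); vs Middle: Left (payoff 5); vs Bottom: Left (payoff 6).
No cell has both players best-responding. For instance, the row player's best reply to Left is Top, but against Top the column player prefers Center over Left.

There is no pure-strategy Nash equilibrium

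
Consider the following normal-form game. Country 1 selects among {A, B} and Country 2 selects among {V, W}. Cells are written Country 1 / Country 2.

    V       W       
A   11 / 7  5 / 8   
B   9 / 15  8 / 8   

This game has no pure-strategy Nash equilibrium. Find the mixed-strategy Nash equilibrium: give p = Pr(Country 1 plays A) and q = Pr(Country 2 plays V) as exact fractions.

p = 7/8, q = 3/5

Each player's mixing probability is pinned down by making the *other* player indifferent.
Country 2 indifferent between V and W: p·7 + (1−p)·15 = p·8 + (1−p)·8 ⟹ 15 + (-8)p = 8 + 0p ⟹ p = 7/8.
Country 1 indifferent between A and B: q·11 + (1−q)·5 = q·9 + (1−q)·8 ⟹ 5 + 6q = 8 + 1q ⟹ q = 3/5.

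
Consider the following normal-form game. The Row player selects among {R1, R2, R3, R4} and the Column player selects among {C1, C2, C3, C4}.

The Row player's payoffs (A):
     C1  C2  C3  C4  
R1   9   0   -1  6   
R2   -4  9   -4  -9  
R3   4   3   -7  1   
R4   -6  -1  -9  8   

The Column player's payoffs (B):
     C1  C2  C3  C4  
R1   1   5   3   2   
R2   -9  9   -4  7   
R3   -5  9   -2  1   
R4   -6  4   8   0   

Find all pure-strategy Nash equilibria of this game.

Find each player's best response to every opponent strategy; NE are the intersections.
The Row player's best responses — vs C1: R1 (payoff 9); vs C2: R2 (payoff 9); vs C3: R1 (payoff -1); vs C4: R4 (payoff 8).
The Column player's best responses — vs R1: C2 (payoff 5); vs R2: C2 (payoff 9); vs R3: C2 (payoff 9); vs R4: C3 (payoff 8).
The only mutual best response is (R2, C2); neither player gains by switching there.

(R2, C2)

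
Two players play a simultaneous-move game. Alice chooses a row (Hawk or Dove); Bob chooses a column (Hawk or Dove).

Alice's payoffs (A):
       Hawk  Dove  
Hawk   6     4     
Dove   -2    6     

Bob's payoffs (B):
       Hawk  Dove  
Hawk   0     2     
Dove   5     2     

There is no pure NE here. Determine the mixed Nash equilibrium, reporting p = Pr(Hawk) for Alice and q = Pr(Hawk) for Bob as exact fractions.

In a mixed NE each player is indifferent between their pure strategies, so the opponent's mix sets the indifference.
Bob indifferent between Hawk and Dove: p·0 + (1−p)·5 = p·2 + (1−p)·2 ⟹ 5 + (-5)p = 2 + 0p ⟹ p = 3/5.
Alice indifferent between Hawk and Dove: q·6 + (1−q)·4 = q·(-2) + (1−q)·6 ⟹ 4 + 2q = 6 + (-8)q ⟹ q = 1/5.

p = 3/5, q = 1/5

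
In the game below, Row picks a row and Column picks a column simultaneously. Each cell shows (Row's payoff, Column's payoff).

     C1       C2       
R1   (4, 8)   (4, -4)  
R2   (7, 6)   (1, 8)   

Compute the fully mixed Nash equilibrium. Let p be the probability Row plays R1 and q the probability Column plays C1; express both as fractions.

p = 1/7, q = 1/2

Each player's mixing probability is pinned down by making the *other* player indifferent.
Column indifferent between C1 and C2: p·8 + (1−p)·6 = p·(-4) + (1−p)·8 ⟹ 6 + 2p = 8 + (-12)p ⟹ p = 1/7.
Row indifferent between R1 and R2: q·4 + (1−q)·4 = q·7 + (1−q)·1 ⟹ 4 + 0q = 1 + 6q ⟹ q = 1/2.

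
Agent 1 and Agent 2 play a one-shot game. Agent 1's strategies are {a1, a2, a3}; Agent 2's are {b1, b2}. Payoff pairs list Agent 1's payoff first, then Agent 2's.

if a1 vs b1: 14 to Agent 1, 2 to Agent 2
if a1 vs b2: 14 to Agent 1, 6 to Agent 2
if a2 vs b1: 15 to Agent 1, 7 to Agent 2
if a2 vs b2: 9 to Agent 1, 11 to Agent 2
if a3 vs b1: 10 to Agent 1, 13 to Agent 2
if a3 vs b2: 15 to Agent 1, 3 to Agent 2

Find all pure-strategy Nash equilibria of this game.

A profile is a Nash equilibrium when each player is best-responding to the other.
Agent 1's best responses — vs b1: a2 (payoff 15); vs b2: a3 (payoff 15).
Agent 2's best responses — vs a1: b2 (payoff 6); vs a2: b2 (payoff 11); vs a3: b1 (payoff 13).
No cell has both players best-responding. For instance, Agent 1's best reply to b2 is a3, but against a3 Agent 2 prefers b1 over b2.

None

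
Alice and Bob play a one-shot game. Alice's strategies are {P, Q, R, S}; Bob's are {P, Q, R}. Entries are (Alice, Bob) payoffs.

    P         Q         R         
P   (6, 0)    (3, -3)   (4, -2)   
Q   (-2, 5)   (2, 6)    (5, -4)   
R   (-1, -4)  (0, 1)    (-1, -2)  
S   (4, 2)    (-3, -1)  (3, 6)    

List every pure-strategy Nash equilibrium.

(P, P)

Find each player's best response to every opponent strategy; NE are the intersections.
Alice's best responses — vs P: P (payoff 6); vs Q: P (payoff 3); vs R: Q (payoff 5).
Bob's best responses — vs P: P (payoff 0); vs Q: Q (payoff 6); vs R: Q (payoff 1); vs S: R (payoff 6).
The only mutual best response is (P, P); neither player gains by switching there.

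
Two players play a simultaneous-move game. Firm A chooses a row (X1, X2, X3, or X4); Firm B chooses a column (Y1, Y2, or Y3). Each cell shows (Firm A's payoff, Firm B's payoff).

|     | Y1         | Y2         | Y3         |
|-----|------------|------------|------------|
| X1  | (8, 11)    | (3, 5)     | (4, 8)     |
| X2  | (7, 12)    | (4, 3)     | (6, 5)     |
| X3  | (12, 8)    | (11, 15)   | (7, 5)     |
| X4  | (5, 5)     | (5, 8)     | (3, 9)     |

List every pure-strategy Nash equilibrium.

Check mutual best responses: a cell is a NE iff neither player can gain by unilaterally deviating.
Firm A's best responses — vs Y1: X3 (payoff 12); vs Y2: X3 (payoff 11); vs Y3: X3 (payoff 7).
Firm B's best responses — vs X1: Y1 (payoff 11); vs X2: Y1 (payoff 12); vs X3: Y2 (payoff 15); vs X4: Y3 (payoff 9).
The only mutual best response is (X3, Y2); neither player gains by switching there.

(X3, Y2)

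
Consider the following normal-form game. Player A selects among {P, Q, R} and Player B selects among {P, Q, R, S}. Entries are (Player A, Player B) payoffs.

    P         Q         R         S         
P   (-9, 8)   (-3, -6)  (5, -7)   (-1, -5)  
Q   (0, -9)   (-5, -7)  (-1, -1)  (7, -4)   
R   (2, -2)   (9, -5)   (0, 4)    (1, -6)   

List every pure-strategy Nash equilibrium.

None

Check mutual best responses: a cell is a NE iff neither player can gain by unilaterally deviating.
Player A's best responses — vs P: R (payoff 2); vs Q: R (payoff 9); vs R: P (payoff 5); vs S: Q (payoff 7).
Player B's best responses — vs P: P (payoff 8); vs Q: R (payoff -1); vs R: R (payoff 4).
No cell has both players best-responding. For instance, Player A's best reply to Q is R, but against R Player B prefers R over Q.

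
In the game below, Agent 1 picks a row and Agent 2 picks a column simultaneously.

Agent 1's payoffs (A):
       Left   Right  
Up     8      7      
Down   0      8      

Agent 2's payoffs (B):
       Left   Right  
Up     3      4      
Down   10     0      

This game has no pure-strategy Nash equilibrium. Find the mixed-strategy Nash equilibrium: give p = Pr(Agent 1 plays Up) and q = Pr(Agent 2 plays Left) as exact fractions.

p = 10/11, q = 1/9

In a mixed NE each player is indifferent between their pure strategies, so the opponent's mix sets the indifference.
Agent 2 indifferent between Left and Right: p·3 + (1−p)·10 = p·4 + (1−p)·0 ⟹ 10 + (-7)p = 0 + 4p ⟹ p = 10/11.
Agent 1 indifferent between Up and Down: q·8 + (1−q)·7 = q·0 + (1−q)·8 ⟹ 7 + 1q = 8 + (-8)q ⟹ q = 1/9.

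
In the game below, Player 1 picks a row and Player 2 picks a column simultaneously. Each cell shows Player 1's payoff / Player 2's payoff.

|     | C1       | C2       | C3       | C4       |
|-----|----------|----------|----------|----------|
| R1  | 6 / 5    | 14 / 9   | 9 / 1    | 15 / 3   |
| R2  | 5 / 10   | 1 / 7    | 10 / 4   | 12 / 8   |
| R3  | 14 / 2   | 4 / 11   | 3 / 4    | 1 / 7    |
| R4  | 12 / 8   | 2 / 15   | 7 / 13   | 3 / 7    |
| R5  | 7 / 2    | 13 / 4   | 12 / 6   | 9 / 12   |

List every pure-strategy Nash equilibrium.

(R1, C2)

A profile is a Nash equilibrium when each player is best-responding to the other.
Player 1's best responses — vs C1: R3 (payoff 14); vs C2: R1 (payoff 14); vs C3: R5 (payoff 12); vs C4: R1 (payoff 15).
Player 2's best responses — vs R1: C2 (payoff 9); vs R2: C1 (payoff 10); vs R3: C2 (payoff 11); vs R4: C2 (payoff 15); vs R5: C4 (payoff 12).
The only mutual best response is (R1, C2); neither player gains by switching there.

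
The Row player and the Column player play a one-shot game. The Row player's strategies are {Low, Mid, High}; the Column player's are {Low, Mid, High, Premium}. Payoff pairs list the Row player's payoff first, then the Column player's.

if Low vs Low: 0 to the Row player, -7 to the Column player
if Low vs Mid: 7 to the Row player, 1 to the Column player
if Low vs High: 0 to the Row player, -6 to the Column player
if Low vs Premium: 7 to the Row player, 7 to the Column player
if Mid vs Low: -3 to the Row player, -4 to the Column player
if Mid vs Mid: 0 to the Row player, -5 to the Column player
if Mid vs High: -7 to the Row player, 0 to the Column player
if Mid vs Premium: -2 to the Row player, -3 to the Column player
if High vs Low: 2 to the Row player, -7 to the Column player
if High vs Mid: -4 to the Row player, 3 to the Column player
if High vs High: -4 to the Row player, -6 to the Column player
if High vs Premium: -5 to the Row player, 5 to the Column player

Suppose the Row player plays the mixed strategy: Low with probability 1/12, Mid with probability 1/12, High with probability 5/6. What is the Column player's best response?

Compute the Column player's expected payoff from each pure strategy against the given mix.
Low: (1/12)·(-7) + (1/12)·(-4) + (5/6)·(-7) = -27/4
Mid: (1/12)·1 + (1/12)·(-5) + (5/6)·3 = 13/6
High: (1/12)·(-6) + (1/12)·0 + (5/6)·(-6) = -11/2
Premium: (1/12)·7 + (1/12)·(-3) + (5/6)·5 = 9/2
Highest expected payoff is 9/2, from Premium.

Premium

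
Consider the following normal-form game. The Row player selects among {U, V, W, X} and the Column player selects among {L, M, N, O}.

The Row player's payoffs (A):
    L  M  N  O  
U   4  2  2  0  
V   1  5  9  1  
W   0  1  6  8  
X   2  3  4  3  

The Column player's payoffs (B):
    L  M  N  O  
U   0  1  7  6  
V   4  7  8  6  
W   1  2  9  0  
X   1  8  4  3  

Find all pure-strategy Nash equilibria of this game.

(V, N)

Check mutual best responses: a cell is a NE iff neither player can gain by unilaterally deviating.
The Row player's best responses — vs L: U (payoff 4); vs M: V (payoff 5); vs N: V (payoff 9); vs O: W (payoff 8).
The Column player's best responses — vs U: N (payoff 7); vs V: N (payoff 8); vs W: N (payoff 9); vs X: M (payoff 8).
The only mutual best response is (V, N); neither player gains by switching there.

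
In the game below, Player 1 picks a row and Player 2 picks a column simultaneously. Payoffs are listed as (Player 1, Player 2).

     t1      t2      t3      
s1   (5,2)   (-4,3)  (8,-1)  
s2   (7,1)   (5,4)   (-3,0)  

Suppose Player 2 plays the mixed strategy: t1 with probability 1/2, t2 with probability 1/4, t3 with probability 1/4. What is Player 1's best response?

s2

Compute Player 1's expected payoff from each pure strategy against the given mix.
s1: (1/2)·5 + (1/4)·(-4) + (1/4)·8 = 7/2
s2: (1/2)·7 + (1/4)·5 + (1/4)·(-3) = 4
Highest expected payoff is 4, from s2.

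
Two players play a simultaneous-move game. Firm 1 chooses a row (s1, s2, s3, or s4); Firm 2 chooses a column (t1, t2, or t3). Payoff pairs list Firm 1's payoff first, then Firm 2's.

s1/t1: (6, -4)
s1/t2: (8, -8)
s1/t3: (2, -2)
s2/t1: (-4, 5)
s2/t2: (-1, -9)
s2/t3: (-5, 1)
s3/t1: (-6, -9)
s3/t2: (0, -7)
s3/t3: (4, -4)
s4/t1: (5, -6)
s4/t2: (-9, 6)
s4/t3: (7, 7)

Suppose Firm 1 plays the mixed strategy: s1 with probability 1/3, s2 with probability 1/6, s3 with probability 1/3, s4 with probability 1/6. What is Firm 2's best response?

Compute Firm 2's expected payoff from each pure strategy against the given mix.
t1: (1/3)·(-4) + (1/6)·5 + (1/3)·(-9) + (1/6)·(-6) = -9/2
t2: (1/3)·(-8) + (1/6)·(-9) + (1/3)·(-7) + (1/6)·6 = -11/2
t3: (1/3)·(-2) + (1/6)·1 + (1/3)·(-4) + (1/6)·7 = -2/3
Highest expected payoff is -2/3, from t3.

t3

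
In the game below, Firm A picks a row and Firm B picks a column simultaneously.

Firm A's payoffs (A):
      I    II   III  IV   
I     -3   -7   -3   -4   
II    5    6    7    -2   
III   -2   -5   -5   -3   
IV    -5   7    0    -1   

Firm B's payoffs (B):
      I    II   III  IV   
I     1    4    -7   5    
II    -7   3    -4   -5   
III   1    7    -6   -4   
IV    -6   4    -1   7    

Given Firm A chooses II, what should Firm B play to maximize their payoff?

With Firm A fixed at II, Firm B's payoffs are: I → -7, II → 3, III → -4, IV → -5.
The maximum is 3, achieved by II.

II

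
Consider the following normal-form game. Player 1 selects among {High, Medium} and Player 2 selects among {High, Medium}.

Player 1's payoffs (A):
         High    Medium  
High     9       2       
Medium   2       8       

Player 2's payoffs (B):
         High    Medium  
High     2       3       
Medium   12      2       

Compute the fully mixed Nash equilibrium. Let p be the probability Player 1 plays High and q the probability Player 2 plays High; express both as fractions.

p = 10/11, q = 6/13

Each player's mixing probability is pinned down by making the *other* player indifferent.
Player 2 indifferent between High and Medium: p·2 + (1−p)·12 = p·3 + (1−p)·2 ⟹ 12 + (-10)p = 2 + 1p ⟹ p = 10/11.
Player 1 indifferent between High and Medium: q·9 + (1−q)·2 = q·2 + (1−q)·8 ⟹ 2 + 7q = 8 + (-6)q ⟹ q = 6/13.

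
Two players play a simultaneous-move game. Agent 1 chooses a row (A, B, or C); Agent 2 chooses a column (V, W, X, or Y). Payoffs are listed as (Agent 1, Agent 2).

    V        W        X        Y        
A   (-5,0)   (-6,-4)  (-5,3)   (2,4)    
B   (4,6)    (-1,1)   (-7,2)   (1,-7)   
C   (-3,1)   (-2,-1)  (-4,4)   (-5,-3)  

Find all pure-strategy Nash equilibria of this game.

(A, Y), (B, V), and (C, X)

Check mutual best responses: a cell is a NE iff neither player can gain by unilaterally deviating.
Agent 1's best responses — vs V: B (payoff 4); vs W: B (payoff -1); vs X: C (payoff -4); vs Y: A (payoff 2).
Agent 2's best responses — vs A: Y (payoff 4); vs B: V (payoff 6); vs C: X (payoff 4).
Mutual best responses occur at (A, Y), (B, V), and (C, X); at each, neither player gains by switching.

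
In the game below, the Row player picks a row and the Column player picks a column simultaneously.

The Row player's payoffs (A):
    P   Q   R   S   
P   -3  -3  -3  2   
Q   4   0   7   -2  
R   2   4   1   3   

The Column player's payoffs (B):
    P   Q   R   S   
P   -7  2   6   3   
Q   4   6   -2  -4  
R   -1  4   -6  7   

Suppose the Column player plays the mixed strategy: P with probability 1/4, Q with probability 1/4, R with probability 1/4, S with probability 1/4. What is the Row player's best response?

R

The Row player's best reply maximizes expected payoff against the mix.
P: (1/4)·(-3) + (1/4)·(-3) + (1/4)·(-3) + (1/4)·2 = -7/4
Q: (1/4)·4 + (1/4)·0 + (1/4)·7 + (1/4)·(-2) = 9/4
R: (1/4)·2 + (1/4)·4 + (1/4)·1 + (1/4)·3 = 5/2
Highest expected payoff is 5/2, from R.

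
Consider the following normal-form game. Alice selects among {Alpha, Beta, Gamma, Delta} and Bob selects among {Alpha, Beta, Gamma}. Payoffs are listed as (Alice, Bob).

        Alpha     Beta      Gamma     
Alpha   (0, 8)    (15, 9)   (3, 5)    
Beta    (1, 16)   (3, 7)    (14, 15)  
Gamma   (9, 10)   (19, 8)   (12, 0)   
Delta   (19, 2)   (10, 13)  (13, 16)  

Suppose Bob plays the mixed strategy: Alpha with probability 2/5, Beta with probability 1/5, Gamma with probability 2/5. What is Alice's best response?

Delta

Compute Alice's expected payoff from each pure strategy against the given mix.
Alpha: (2/5)·0 + (1/5)·15 + (2/5)·3 = 21/5
Beta: (2/5)·1 + (1/5)·3 + (2/5)·14 = 33/5
Gamma: (2/5)·9 + (1/5)·19 + (2/5)·12 = 61/5
Delta: (2/5)·19 + (1/5)·10 + (2/5)·13 = 74/5
Highest expected payoff is 74/5, from Delta.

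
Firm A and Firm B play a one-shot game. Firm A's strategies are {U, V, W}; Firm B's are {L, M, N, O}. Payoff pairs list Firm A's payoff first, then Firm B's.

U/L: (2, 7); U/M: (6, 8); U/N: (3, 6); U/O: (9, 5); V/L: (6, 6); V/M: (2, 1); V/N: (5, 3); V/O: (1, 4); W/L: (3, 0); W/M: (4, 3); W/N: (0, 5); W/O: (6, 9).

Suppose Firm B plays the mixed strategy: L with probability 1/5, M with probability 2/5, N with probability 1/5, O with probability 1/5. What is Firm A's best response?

Compute Firm A's expected payoff from each pure strategy against the given mix.
U: (1/5)·2 + (2/5)·6 + (1/5)·3 + (1/5)·9 = 26/5
V: (1/5)·6 + (2/5)·2 + (1/5)·5 + (1/5)·1 = 16/5
W: (1/5)·3 + (2/5)·4 + (1/5)·0 + (1/5)·6 = 17/5
Highest expected payoff is 26/5, from U.

U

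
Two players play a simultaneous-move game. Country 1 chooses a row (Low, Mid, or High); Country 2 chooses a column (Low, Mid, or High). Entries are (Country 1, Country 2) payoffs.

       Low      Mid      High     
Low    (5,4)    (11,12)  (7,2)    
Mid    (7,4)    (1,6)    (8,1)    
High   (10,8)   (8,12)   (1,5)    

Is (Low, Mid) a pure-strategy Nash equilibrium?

Yes

Holding Country 2 at Mid: Country 1 gets 11 from Low, versus 1 from Mid, 8 from High. No profitable deviation for Country 1.
Holding Country 1 at Low: Country 2 gets 12 from Mid, versus 4 from Low, 2 from High. No profitable deviation for Country 2 either.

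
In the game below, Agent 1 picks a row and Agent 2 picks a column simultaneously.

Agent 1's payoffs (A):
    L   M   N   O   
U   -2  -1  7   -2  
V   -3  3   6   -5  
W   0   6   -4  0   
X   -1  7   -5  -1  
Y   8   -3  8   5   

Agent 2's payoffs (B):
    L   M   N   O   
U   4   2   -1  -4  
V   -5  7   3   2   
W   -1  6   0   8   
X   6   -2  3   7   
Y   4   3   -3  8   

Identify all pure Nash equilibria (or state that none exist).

A profile is a Nash equilibrium when each player is best-responding to the other.
Agent 1's best responses — vs L: Y (payoff 8); vs M: X (payoff 7); vs N: Y (payoff 8); vs O: Y (payoff 5).
Agent 2's best responses — vs U: L (payoff 4); vs V: M (payoff 7); vs W: O (payoff 8); vs X: O (payoff 7); vs Y: O (payoff 8).
The only mutual best response is (Y, O); neither player gains by switching there.

(Y, O)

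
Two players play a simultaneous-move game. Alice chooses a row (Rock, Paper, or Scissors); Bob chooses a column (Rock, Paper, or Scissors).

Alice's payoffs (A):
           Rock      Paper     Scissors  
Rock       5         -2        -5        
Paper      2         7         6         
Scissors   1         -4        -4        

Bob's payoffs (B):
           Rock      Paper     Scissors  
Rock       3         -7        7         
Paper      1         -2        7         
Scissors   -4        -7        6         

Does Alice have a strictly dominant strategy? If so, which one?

No strictly dominant strategy

Check whether one of Alice's strategies beats all alternatives regardless of what the opponent does.
Rock is not dominant: against Paper, Paper gives 7 > -2.
Paper is not dominant: against Rock, Rock gives 5 > 2.
Scissors is not dominant: against Rock, Rock gives 5 > 1.
No single strategy is best against every opponent action.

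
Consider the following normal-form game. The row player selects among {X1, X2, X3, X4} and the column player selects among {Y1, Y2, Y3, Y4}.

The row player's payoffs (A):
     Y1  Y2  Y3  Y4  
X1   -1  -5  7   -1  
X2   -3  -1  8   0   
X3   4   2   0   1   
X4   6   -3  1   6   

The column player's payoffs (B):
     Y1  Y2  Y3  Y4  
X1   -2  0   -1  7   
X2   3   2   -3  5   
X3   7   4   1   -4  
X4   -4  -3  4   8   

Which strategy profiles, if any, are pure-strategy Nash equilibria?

A profile is a Nash equilibrium when each player is best-responding to the other.
The row player's best responses — vs Y1: X4 (payoff 6); vs Y2: X3 (payoff 2); vs Y3: X2 (payoff 8); vs Y4: X4 (payoff 6).
The column player's best responses — vs X1: Y4 (payoff 7); vs X2: Y4 (payoff 5); vs X3: Y1 (payoff 7); vs X4: Y4 (payoff 8).
The only mutual best response is (X4, Y4); neither player gains by switching there.

(X4, Y4)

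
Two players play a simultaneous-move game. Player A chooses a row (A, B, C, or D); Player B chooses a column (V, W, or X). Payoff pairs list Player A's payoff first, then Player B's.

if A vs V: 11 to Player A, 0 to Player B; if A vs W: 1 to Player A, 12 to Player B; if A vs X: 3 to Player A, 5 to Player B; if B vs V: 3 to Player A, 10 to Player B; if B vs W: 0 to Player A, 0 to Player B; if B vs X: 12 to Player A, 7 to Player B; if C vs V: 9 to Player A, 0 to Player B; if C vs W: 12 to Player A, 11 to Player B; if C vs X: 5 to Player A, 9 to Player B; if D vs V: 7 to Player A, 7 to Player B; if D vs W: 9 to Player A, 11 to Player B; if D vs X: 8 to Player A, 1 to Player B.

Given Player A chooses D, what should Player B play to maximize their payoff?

With Player A fixed at D, Player B's payoffs are: V → 7, W → 11, X → 1.
The maximum is 11, achieved by W.

W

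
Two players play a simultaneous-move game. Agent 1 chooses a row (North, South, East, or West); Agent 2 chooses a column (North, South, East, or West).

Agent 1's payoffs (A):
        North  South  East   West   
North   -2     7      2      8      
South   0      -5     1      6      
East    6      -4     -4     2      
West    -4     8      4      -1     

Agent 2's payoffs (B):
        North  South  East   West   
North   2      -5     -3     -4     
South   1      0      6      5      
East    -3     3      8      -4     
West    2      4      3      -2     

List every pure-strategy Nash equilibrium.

Find each player's best response to every opponent strategy; NE are the intersections.
Agent 1's best responses — vs North: East (payoff 6); vs South: West (payoff 8); vs East: West (payoff 4); vs West: North (payoff 8).
Agent 2's best responses — vs North: North (payoff 2); vs South: East (payoff 6); vs East: East (payoff 8); vs West: South (payoff 4).
The only mutual best response is (West, South); neither player gains by switching there.

(West, South)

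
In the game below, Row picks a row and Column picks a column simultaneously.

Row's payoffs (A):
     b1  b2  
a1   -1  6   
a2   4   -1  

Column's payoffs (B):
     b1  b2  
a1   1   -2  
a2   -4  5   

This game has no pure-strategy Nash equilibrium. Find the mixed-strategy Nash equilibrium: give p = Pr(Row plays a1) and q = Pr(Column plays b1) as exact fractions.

p = 3/4, q = 7/12

Each player's mixing probability is pinned down by making the *other* player indifferent.
Column indifferent between b1 and b2: p·1 + (1−p)·(-4) = p·(-2) + (1−p)·5 ⟹ (-4) + 5p = 5 + (-7)p ⟹ p = 3/4.
Row indifferent between a1 and a2: q·(-1) + (1−q)·6 = q·4 + (1−q)·(-1) ⟹ 6 + (-7)q = (-1) + 5q ⟹ q = 7/12.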